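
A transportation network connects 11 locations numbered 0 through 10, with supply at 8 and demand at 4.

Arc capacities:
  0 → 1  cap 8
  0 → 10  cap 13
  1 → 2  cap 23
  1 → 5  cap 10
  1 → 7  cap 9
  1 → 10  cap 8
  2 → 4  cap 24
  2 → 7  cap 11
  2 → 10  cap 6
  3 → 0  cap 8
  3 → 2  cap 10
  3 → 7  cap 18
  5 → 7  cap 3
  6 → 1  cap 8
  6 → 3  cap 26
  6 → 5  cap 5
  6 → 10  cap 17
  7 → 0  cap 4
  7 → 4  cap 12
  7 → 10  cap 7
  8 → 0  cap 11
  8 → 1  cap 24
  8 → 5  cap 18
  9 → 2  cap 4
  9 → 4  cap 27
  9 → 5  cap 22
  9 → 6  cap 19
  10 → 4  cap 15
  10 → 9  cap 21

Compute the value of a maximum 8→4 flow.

augment #1: 8→0→10→4 bottleneck 11, total now 11
augment #2: 8→1→2→4 bottleneck 23, total now 34
augment #3: 8→1→7→4 bottleneck 1, total now 35
augment #4: 8→5→7→4 bottleneck 3, total now 38

Maximum flow value: 38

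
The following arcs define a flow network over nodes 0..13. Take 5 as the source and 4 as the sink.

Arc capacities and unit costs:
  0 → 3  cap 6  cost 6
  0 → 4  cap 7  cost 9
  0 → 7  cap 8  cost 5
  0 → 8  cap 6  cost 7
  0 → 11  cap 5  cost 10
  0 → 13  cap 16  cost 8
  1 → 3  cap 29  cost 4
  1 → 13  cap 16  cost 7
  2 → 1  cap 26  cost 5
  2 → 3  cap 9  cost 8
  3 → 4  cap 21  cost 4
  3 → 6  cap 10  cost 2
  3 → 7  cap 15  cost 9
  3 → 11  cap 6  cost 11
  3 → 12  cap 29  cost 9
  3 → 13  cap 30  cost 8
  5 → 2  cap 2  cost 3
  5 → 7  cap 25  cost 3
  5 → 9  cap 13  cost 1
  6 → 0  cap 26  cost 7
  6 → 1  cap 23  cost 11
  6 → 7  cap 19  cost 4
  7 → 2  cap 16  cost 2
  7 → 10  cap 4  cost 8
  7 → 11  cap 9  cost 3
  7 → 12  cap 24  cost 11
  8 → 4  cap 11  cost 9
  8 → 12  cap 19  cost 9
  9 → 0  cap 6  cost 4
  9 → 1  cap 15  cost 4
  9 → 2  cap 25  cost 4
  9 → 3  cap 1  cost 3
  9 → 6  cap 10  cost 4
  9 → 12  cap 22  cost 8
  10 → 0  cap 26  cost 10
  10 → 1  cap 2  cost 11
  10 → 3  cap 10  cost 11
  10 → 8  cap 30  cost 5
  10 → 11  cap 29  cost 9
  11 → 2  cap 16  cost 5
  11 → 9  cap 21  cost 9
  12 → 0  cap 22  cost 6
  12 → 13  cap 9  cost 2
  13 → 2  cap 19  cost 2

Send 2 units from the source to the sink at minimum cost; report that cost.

Minimum cost for 2 units: 21

shortest-cost path #1: 5→9→3→4 push 1 @ unit cost 8 (adds 8)
shortest-cost path #2: 5→9→1→3→4 push 1 @ unit cost 13 (adds 13)
total cost = 21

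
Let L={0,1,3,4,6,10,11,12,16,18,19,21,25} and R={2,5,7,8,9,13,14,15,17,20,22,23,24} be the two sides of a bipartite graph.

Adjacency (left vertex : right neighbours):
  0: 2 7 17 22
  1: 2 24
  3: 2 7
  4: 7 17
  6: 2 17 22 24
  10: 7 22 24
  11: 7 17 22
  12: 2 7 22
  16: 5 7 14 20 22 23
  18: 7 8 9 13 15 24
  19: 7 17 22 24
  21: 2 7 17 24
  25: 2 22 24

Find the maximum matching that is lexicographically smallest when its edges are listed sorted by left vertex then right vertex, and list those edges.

|M| = 7 (so the lex-smallest maximum matching has 7 edges)
process left vertices in ascending order; for each, take the smallest-labelled available neighbour that still permits 7 edges overall, or leave it unmatched if none does
lex-smallest matching: {0-2, 1-24, 3-7, 4-17, 6-22, 16-5, 18-8}

Lex-smallest maximum matching: {(0,2), (1,24), (3,7), (4,17), (6,22), (16,5), (18,8)}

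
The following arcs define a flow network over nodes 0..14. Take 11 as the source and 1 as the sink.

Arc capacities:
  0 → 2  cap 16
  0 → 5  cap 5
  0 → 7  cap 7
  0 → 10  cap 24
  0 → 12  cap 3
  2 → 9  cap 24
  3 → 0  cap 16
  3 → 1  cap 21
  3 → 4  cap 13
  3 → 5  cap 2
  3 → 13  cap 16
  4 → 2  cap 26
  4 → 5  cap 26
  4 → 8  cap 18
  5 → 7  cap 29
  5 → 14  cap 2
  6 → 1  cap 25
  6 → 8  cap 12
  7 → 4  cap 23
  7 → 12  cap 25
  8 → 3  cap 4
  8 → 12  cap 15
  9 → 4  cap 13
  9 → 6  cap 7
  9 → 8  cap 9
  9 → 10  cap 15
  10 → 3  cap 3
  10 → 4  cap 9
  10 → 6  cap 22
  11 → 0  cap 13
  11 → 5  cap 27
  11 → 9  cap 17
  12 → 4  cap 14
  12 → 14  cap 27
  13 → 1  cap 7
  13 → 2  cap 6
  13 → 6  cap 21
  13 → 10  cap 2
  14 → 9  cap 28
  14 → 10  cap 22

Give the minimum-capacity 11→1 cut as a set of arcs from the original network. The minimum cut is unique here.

augment #1: 11→9→6→1 push 7
augment #2: 11→0→10→3→1 push 3
augment #3: 11→0→10→6→1 push 10
augment #4: 11→9→8→3→1 push 4
augment #5: 11→9→10→6→1 push 6
augment #6: 11→5→14→10→6→1 push 2
max flow = 32; residual-reachable set from 11 gives S-side
cut edges (S→T): {(6,1), (8,3), (10,3)} total cap 32

Min-cut arcs: {(6,1), (8,3), (10,3)} (total capacity 32)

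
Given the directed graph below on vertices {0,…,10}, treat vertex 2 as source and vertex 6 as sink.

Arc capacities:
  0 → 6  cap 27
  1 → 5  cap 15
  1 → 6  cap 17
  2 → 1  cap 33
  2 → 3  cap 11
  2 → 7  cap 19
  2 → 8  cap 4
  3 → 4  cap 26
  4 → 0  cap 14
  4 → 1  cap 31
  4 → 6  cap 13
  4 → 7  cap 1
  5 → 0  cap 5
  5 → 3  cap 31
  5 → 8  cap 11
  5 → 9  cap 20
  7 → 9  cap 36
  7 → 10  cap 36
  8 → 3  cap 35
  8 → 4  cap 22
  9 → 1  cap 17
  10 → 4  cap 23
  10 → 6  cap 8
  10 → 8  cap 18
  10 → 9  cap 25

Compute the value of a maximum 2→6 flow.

augment #1: 2→1→6 bottleneck 17, total now 17
augment #2: 2→3→4→6 bottleneck 11, total now 28
augment #3: 2→7→10→6 bottleneck 8, total now 36
augment #4: 2→8→4→6 bottleneck 2, total now 38
augment #5: 2→1→5→0→6 bottleneck 5, total now 43
augment #6: 2→8→4→0→6 bottleneck 2, total now 45
augment #7: 2→7→10→4→0→6 bottleneck 11, total now 56
augment #8: 2→1→5→3→4→0→6 bottleneck 1, total now 57

Maximum flow value: 57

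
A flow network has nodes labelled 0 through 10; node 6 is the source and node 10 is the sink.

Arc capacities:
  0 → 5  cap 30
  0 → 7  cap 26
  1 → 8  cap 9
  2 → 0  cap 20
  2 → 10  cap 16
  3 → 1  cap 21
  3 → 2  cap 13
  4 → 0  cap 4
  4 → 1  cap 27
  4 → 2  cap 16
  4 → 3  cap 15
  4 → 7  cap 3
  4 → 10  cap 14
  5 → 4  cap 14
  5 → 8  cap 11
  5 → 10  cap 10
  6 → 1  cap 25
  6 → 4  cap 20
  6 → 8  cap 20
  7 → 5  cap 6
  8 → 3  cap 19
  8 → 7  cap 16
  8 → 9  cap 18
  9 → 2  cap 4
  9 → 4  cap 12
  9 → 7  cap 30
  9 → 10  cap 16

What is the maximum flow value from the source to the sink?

augment #1: 6→4→10 bottleneck 14, total now 14
augment #2: 6→4→2→10 bottleneck 6, total now 20
augment #3: 6→8→9→10 bottleneck 16, total now 36
augment #4: 6→8→3→2→10 bottleneck 4, total now 40
augment #5: 6→1→8→3→2→10 bottleneck 6, total now 46
augment #6: 6→1→8→7→5→10 bottleneck 3, total now 49

Maximum flow value: 49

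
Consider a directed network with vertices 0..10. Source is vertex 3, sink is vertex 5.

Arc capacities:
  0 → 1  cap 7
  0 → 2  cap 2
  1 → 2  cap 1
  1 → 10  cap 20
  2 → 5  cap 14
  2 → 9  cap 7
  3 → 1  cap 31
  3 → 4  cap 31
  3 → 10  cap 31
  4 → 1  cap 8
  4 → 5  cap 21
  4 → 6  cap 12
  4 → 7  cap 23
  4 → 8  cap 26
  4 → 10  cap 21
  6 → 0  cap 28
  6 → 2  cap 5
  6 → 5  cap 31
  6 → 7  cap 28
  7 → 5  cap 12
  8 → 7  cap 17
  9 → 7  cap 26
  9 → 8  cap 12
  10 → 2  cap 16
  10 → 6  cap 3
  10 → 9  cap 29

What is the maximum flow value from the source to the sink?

Maximum flow value: 60

augment #1: 3→4→5 bottleneck 21, total now 21
augment #2: 3→1→2→5 bottleneck 1, total now 22
augment #3: 3→4→6→5 bottleneck 10, total now 32
augment #4: 3→10→2→5 bottleneck 13, total now 45
augment #5: 3→10→6→5 bottleneck 3, total now 48
augment #6: 3→10→9→7→5 bottleneck 12, total now 60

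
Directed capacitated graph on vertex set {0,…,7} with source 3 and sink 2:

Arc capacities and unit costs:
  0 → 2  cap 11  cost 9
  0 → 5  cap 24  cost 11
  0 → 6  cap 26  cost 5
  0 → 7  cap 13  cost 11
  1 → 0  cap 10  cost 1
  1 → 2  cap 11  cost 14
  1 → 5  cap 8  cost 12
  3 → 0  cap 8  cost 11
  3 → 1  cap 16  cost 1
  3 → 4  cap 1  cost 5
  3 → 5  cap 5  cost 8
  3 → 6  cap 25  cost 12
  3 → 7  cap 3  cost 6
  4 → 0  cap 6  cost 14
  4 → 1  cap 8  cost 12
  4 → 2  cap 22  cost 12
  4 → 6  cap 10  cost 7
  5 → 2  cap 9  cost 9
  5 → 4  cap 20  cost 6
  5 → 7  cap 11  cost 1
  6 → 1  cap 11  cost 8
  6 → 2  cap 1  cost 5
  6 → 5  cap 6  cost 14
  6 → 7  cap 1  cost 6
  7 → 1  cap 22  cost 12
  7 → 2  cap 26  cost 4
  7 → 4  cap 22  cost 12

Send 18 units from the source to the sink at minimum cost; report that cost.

Minimum cost for 18 units: 205

shortest-cost path #1: 3→7→2 push 3 @ unit cost 10 (adds 30)
shortest-cost path #2: 3→1→0→2 push 10 @ unit cost 11 (adds 110)
shortest-cost path #3: 3→5→7→2 push 5 @ unit cost 13 (adds 65)
total cost = 205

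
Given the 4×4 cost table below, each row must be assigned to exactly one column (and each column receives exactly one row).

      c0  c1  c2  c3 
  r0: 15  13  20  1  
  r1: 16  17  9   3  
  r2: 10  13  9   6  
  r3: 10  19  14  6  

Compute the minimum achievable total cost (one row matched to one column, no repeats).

Minimum assignment cost: 33

optimal assignment: row0→col3 (cost 1), row1→col2 (cost 9), row2→col1 (cost 13), row3→col0 (cost 10)
total = 1 + 9 + 13 + 10 = 33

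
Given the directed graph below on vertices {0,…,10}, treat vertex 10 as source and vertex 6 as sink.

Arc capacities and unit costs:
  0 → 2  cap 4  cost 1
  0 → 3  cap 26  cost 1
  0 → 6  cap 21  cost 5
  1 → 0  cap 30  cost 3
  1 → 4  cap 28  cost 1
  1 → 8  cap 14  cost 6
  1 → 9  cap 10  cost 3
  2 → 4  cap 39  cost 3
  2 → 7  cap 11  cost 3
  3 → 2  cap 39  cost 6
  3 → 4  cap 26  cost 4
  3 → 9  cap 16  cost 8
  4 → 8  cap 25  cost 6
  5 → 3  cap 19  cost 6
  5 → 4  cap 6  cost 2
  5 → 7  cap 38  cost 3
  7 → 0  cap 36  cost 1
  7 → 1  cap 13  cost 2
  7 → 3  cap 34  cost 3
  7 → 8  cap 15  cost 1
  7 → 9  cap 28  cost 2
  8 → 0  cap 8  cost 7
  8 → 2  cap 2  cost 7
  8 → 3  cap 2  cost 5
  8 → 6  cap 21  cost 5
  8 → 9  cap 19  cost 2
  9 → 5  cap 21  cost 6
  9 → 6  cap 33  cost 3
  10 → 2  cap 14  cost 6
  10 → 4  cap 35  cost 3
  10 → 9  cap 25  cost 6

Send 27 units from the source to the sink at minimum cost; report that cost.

shortest-cost path #1: 10→9→6 push 25 @ unit cost 9 (adds 225)
shortest-cost path #2: 10→4→8→6 push 2 @ unit cost 14 (adds 28)
total cost = 253

Minimum cost for 27 units: 253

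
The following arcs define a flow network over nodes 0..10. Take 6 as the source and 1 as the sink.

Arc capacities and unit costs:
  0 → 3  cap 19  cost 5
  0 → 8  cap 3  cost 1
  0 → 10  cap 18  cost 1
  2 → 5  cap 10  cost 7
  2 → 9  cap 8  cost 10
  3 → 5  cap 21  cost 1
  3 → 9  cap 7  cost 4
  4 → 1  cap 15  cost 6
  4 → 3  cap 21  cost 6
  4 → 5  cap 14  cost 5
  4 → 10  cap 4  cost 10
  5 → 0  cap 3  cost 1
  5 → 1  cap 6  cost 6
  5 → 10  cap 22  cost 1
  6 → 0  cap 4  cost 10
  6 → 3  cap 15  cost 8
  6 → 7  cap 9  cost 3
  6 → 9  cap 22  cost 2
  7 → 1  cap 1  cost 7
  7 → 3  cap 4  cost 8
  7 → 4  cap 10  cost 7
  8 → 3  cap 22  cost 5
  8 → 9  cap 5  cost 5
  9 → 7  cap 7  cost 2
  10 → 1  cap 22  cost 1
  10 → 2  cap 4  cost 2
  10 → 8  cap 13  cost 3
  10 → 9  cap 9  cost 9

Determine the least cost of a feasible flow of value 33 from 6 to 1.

shortest-cost path #1: 6→7→1 push 1 @ unit cost 10 (adds 10)
shortest-cost path #2: 6→3→5→10→1 push 15 @ unit cost 11 (adds 165)
shortest-cost path #3: 6→0→10→1 push 4 @ unit cost 12 (adds 48)
shortest-cost path #4: 6→7→3→5→10→1 push 3 @ unit cost 14 (adds 42)
shortest-cost path #5: 6→7→4→1 push 5 @ unit cost 16 (adds 80)
shortest-cost path #6: 6→9→7→4→1 push 5 @ unit cost 17 (adds 85)
total cost = 430

Minimum cost for 33 units: 430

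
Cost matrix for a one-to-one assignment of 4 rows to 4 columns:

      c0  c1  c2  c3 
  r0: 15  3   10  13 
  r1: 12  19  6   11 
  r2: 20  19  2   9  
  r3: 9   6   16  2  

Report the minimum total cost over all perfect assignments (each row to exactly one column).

optimal assignment: row0→col1 (cost 3), row1→col0 (cost 12), row2→col2 (cost 2), row3→col3 (cost 2)
total = 3 + 12 + 2 + 2 = 19

Minimum assignment cost: 19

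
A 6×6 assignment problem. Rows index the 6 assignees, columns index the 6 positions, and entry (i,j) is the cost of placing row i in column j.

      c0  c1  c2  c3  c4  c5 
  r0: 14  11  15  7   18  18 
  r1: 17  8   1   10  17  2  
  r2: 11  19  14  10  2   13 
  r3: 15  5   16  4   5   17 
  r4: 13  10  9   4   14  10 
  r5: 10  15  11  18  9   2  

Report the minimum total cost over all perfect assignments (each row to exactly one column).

Minimum assignment cost: 28

optimal assignment: row0→col0 (cost 14), row1→col2 (cost 1), row2→col4 (cost 2), row3→col1 (cost 5), row4→col3 (cost 4), row5→col5 (cost 2)
total = 14 + 1 + 2 + 5 + 4 + 2 = 28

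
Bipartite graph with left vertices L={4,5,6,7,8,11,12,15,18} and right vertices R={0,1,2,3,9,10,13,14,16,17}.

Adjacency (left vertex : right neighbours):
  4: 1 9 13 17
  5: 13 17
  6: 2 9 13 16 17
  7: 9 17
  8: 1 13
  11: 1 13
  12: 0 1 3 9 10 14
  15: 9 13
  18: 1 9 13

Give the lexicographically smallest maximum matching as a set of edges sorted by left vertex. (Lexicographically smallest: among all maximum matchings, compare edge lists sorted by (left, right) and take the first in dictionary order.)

|M| = 6 (so the lex-smallest maximum matching has 6 edges)
process left vertices in ascending order; for each, take the smallest-labelled available neighbour that still permits 6 edges overall, or leave it unmatched if none does
lex-smallest matching: {4-1, 5-13, 6-2, 7-17, 12-0, 15-9}

Lex-smallest maximum matching: {(4,1), (5,13), (6,2), (7,17), (12,0), (15,9)}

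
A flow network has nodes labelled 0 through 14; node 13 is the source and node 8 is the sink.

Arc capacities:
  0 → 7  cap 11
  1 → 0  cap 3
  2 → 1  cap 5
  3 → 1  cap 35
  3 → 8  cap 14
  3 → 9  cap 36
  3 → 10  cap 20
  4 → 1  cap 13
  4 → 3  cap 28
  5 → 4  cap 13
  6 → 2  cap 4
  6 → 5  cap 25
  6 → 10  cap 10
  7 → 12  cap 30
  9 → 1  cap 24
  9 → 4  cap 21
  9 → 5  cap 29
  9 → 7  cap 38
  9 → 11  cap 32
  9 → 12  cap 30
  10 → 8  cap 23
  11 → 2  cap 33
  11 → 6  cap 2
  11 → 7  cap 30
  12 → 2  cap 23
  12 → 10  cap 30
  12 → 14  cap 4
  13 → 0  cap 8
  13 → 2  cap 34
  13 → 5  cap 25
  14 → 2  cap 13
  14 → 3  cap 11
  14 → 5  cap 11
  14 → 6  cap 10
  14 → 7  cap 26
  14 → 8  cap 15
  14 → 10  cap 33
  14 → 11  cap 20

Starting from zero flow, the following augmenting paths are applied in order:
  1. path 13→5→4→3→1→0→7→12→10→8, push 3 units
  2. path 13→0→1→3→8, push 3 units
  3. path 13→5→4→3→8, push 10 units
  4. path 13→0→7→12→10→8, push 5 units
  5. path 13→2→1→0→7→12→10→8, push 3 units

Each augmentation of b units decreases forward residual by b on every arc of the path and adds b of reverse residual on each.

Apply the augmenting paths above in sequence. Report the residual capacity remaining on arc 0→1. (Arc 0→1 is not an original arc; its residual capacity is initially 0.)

after path 1 (13→5→4→3→1→0→7→12→10→8, push 3): res(0,1)=3
after path 2 (13→0→1→3→8, push 3): res(0,1)=0
after path 3 (13→5→4→3→8, push 10): res(0,1)=0
after path 4 (13→0→7→12→10→8, push 5): res(0,1)=0
after path 5 (13→2→1→0→7→12→10→8, push 3): res(0,1)=3

Residual capacity of (0,1): 3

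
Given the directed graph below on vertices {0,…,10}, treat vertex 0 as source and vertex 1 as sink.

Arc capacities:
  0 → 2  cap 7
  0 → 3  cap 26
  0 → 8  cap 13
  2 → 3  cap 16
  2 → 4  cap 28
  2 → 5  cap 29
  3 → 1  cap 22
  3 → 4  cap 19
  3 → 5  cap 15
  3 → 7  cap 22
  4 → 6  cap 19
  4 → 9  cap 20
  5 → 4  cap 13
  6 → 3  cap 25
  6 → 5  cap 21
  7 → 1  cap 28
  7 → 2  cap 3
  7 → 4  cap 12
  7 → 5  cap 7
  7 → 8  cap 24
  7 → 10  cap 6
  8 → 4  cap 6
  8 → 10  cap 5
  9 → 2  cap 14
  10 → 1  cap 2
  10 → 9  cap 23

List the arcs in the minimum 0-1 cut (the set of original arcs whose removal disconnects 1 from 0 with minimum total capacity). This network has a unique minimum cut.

Min-cut arcs: {(0,2), (0,3), (8,4), (8,10)} (total capacity 44)

augment #1: 0→3→1 push 22
augment #2: 0→3→7→1 push 4
augment #3: 0→8→10→1 push 2
augment #4: 0→2→3→7→1 push 7
augment #5: 0→8→4→6→3→7→1 push 6
augment #6: 0→8→10→9→2→3→7→1 push 3
max flow = 44; residual-reachable set from 0 gives S-side
cut edges (S→T): {(0,2), (0,3), (8,4), (8,10)} total cap 44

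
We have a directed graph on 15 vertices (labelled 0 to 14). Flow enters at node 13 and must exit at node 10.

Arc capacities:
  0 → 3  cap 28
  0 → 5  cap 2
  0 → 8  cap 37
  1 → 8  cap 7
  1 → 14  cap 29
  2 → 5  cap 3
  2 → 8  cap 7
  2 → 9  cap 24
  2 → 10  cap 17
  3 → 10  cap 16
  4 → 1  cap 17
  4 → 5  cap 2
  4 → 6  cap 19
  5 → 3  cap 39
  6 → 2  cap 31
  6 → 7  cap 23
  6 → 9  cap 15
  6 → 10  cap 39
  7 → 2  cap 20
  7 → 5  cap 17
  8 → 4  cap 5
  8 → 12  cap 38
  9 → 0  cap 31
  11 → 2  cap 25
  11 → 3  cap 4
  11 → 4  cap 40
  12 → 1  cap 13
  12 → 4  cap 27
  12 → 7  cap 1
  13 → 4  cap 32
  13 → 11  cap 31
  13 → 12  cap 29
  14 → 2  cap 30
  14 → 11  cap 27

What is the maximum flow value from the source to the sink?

Maximum flow value: 52

augment #1: 13→4→6→10 bottleneck 19, total now 19
augment #2: 13→11→2→10 bottleneck 17, total now 36
augment #3: 13→11→3→10 bottleneck 4, total now 40
augment #4: 13→4→5→3→10 bottleneck 2, total now 42
augment #5: 13→11→2→5→3→10 bottleneck 3, total now 45
augment #6: 13→12→7→5→3→10 bottleneck 1, total now 46
augment #7: 13→11→2→9→0→3→10 bottleneck 5, total now 51
augment #8: 13→4→1→14→2→9→0→3→10 bottleneck 1, total now 52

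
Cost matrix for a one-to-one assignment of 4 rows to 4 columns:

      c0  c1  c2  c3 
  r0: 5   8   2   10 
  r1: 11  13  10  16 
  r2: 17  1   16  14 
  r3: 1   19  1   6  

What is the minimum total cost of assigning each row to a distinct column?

one of 2 optimal assignments: row0→col2 (cost 2), row1→col0 (cost 11), row2→col1 (cost 1), row3→col3 (cost 6)
total = 2 + 11 + 1 + 6 = 20

Minimum assignment cost: 20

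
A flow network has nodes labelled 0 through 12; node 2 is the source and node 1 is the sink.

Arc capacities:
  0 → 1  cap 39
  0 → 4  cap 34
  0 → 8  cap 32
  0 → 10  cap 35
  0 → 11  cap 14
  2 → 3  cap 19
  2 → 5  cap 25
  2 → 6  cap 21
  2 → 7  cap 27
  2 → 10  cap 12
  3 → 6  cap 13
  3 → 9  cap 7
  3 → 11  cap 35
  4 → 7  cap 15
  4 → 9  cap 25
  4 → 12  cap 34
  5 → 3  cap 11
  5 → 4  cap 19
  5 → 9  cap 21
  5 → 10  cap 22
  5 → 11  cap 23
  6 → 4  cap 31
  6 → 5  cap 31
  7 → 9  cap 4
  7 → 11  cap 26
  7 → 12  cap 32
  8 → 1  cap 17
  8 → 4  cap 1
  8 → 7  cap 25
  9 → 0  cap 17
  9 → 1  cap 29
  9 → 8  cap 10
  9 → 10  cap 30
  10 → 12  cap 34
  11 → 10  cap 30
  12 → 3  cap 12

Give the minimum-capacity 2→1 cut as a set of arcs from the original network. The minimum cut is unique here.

Min-cut arcs: {(9,0), (9,1), (9,8)} (total capacity 56)

augment #1: 2→3→9→1 push 7
augment #2: 2→5→9→1 push 21
augment #3: 2→7→9→1 push 1
augment #4: 2→7→9→0→1 push 3
augment #5: 2→5→4→9→0→1 push 4
augment #6: 2→6→4→9→0→1 push 10
augment #7: 2→6→4→9→8→1 push 10
max flow = 56; residual-reachable set from 2 gives S-side
cut edges (S→T): {(9,0), (9,1), (9,8)} total cap 56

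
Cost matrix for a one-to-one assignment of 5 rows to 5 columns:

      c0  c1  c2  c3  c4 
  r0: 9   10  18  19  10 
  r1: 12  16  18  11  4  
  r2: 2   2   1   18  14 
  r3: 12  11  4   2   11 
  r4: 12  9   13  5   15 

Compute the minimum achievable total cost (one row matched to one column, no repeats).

Minimum assignment cost: 24

optimal assignment: row0→col0 (cost 9), row1→col4 (cost 4), row2→col1 (cost 2), row3→col2 (cost 4), row4→col3 (cost 5)
total = 9 + 4 + 2 + 4 + 5 = 24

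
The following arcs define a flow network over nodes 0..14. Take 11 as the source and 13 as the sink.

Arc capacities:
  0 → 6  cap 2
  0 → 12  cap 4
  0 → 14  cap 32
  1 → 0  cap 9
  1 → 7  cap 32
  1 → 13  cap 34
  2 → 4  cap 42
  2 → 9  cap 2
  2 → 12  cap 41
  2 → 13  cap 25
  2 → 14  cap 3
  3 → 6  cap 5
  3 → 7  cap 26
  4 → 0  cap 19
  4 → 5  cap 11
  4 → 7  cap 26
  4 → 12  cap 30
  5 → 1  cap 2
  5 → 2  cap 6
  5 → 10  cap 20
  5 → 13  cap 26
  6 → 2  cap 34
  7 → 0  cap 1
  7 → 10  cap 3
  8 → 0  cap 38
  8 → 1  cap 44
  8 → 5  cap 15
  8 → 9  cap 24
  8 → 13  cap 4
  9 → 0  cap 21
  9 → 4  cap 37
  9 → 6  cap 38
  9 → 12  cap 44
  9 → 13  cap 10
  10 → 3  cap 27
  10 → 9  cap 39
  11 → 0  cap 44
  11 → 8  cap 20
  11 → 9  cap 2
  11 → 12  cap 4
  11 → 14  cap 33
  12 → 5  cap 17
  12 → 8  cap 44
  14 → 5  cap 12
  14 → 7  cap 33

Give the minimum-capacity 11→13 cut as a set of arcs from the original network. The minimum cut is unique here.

Min-cut arcs: {(0,6), (0,12), (7,10), (11,8), (11,9), (11,12), (14,5)} (total capacity 47)

augment #1: 11→8→13 push 4
augment #2: 11→9→13 push 2
augment #3: 11→8→1→13 push 16
augment #4: 11→12→5→13 push 4
augment #5: 11→14→5→13 push 12
augment #6: 11→0→6→2→13 push 2
augment #7: 11→0→12→5→13 push 4
augment #8: 11→14→7→10→9→13 push 3
max flow = 47; residual-reachable set from 11 gives S-side
cut edges (S→T): {(0,6), (0,12), (7,10), (11,8), (11,9), (11,12), (14,5)} total cap 47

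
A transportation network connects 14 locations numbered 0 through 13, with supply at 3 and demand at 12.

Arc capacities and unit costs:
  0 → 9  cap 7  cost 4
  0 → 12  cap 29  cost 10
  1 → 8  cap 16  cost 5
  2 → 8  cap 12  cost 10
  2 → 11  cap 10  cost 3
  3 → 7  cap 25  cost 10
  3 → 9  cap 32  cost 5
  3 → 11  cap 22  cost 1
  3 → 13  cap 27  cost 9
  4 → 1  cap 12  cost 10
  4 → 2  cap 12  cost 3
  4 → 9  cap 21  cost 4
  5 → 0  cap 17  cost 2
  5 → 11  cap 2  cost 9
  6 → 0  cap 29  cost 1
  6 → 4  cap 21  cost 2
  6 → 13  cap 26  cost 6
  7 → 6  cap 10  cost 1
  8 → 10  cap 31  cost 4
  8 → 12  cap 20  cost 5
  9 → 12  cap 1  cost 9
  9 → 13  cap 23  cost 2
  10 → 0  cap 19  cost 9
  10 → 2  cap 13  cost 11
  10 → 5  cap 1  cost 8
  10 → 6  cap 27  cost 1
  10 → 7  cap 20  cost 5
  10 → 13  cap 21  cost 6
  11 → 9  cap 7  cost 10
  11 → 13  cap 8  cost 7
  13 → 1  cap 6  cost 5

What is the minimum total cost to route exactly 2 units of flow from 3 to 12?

Minimum cost for 2 units: 36

shortest-cost path #1: 3→9→12 push 1 @ unit cost 14 (adds 14)
shortest-cost path #2: 3→9→13→1→8→12 push 1 @ unit cost 22 (adds 22)
total cost = 36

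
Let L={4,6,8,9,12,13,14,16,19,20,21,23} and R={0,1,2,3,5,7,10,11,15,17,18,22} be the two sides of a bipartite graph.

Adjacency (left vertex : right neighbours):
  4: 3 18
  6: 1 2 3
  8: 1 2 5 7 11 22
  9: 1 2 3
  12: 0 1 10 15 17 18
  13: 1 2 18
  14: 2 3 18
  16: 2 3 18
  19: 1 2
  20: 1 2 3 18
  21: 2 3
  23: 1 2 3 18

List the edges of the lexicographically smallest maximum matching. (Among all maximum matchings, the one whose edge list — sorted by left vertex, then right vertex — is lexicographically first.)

Lex-smallest maximum matching: {(4,3), (6,1), (8,5), (9,2), (12,0), (13,18)}

|M| = 6 (so the lex-smallest maximum matching has 6 edges)
process left vertices in ascending order; for each, take the smallest-labelled available neighbour that still permits 6 edges overall, or leave it unmatched if none does
lex-smallest matching: {4-3, 6-1, 8-5, 9-2, 12-0, 13-18}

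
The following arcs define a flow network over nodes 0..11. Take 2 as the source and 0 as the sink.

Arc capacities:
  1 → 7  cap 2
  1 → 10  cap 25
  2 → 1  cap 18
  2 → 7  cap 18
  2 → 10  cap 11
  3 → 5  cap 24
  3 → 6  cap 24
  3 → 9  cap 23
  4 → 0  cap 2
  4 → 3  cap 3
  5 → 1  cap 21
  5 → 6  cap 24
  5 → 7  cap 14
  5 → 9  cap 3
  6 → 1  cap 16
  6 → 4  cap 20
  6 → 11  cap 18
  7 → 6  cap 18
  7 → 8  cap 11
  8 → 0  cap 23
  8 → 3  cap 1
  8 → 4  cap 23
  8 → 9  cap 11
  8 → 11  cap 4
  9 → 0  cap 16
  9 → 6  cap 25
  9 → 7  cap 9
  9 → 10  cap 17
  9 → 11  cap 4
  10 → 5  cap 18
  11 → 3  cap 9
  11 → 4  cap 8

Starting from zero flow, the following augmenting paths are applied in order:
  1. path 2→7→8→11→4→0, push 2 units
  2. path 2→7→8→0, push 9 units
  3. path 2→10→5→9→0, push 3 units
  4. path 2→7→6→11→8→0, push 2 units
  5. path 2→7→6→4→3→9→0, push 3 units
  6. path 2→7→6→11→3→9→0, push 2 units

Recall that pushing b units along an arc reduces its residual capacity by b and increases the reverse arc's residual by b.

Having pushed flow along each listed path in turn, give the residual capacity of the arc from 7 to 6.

after path 1 (2→7→8→11→4→0, push 2): res(7,6)=18
after path 2 (2→7→8→0, push 9): res(7,6)=18
after path 3 (2→10→5→9→0, push 3): res(7,6)=18
after path 4 (2→7→6→11→8→0, push 2): res(7,6)=16
after path 5 (2→7→6→4→3→9→0, push 3): res(7,6)=13
after path 6 (2→7→6→11→3→9→0, push 2): res(7,6)=11

Residual capacity of (7,6): 11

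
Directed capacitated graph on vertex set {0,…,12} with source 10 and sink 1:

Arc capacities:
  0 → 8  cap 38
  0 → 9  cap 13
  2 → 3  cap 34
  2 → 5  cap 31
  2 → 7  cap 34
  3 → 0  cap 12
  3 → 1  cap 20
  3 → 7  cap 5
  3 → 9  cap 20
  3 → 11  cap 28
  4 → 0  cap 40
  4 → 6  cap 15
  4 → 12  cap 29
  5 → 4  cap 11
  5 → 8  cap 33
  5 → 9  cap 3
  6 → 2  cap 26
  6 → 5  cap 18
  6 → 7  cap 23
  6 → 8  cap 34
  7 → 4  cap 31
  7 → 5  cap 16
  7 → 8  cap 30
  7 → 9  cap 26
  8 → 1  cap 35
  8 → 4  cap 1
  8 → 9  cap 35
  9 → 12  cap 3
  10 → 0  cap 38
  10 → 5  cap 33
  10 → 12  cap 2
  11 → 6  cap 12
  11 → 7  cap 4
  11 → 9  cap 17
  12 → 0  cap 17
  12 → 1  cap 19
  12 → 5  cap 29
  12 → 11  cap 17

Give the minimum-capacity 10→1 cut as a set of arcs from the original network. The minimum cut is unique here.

augment #1: 10→12→1 push 2
augment #2: 10→0→8→1 push 35
augment #3: 10→0→9→12→1 push 3
augment #4: 10→5→4→12→1 push 11
augment #5: 10→5→8→4→12→1 push 1
max flow = 52; residual-reachable set from 10 gives S-side
cut edges (S→T): {(5,4), (8,1), (8,4), (9,12), (10,12)} total cap 52

Min-cut arcs: {(5,4), (8,1), (8,4), (9,12), (10,12)} (total capacity 52)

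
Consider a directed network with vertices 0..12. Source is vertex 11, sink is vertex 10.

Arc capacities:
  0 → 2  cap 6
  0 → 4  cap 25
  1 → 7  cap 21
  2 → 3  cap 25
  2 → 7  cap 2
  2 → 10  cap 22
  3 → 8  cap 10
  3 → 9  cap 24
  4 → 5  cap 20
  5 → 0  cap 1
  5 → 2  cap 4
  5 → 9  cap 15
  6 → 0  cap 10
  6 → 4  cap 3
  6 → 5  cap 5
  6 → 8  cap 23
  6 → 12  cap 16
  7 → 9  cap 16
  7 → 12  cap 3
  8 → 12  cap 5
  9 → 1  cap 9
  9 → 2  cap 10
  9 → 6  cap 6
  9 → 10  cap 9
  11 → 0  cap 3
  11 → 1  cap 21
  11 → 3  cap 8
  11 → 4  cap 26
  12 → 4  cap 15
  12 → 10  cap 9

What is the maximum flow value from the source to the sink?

Maximum flow value: 38

augment #1: 11→0→2→10 bottleneck 3, total now 3
augment #2: 11→3→9→10 bottleneck 8, total now 11
augment #3: 11→1→7→9→10 bottleneck 1, total now 12
augment #4: 11→1→7→12→10 bottleneck 3, total now 15
augment #5: 11→4→5→2→10 bottleneck 4, total now 19
augment #6: 11→1→7→9→2→10 bottleneck 10, total now 29
augment #7: 11→4→5→0→2→10 bottleneck 1, total now 30
augment #8: 11→1→7→9→6→12→10 bottleneck 5, total now 35
augment #9: 11→4→5→9→6→12→10 bottleneck 1, total now 36
augment #10: 11→4→5→9→3→8→12→6→0→2→10 bottleneck 2, total now 38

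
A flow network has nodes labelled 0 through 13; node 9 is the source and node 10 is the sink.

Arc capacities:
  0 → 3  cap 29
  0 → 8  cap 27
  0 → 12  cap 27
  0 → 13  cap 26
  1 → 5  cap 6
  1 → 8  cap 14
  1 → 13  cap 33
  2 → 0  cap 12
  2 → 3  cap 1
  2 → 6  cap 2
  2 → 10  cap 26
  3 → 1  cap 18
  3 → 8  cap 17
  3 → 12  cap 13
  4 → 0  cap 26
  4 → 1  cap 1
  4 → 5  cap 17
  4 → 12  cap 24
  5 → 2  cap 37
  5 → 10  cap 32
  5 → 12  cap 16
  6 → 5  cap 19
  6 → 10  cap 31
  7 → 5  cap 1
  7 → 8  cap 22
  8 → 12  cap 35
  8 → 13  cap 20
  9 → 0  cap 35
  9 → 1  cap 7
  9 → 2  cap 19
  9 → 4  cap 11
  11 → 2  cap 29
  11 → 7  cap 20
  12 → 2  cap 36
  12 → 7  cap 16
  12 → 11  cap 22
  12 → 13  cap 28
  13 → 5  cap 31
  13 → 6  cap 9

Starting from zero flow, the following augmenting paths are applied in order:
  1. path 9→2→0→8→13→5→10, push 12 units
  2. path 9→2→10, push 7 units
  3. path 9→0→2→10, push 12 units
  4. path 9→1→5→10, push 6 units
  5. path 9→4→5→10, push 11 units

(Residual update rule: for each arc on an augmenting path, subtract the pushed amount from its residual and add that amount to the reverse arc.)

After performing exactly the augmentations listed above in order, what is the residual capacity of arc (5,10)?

after path 1 (9→2→0→8→13→5→10, push 12): res(5,10)=20
after path 2 (9→2→10, push 7): res(5,10)=20
after path 3 (9→0→2→10, push 12): res(5,10)=20
after path 4 (9→1→5→10, push 6): res(5,10)=14
after path 5 (9→4→5→10, push 11): res(5,10)=3

Residual capacity of (5,10): 3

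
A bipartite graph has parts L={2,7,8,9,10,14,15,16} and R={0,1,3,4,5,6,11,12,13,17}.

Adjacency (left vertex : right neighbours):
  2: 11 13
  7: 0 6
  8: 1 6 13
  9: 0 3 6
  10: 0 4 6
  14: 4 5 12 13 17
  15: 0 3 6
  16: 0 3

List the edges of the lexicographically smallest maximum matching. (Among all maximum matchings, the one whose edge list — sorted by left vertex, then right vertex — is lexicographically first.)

Lex-smallest maximum matching: {(2,11), (7,0), (8,1), (9,3), (10,4), (14,5), (15,6)}

|M| = 7 (so the lex-smallest maximum matching has 7 edges)
process left vertices in ascending order; for each, take the smallest-labelled available neighbour that still permits 7 edges overall, or leave it unmatched if none does
lex-smallest matching: {2-11, 7-0, 8-1, 9-3, 10-4, 14-5, 15-6}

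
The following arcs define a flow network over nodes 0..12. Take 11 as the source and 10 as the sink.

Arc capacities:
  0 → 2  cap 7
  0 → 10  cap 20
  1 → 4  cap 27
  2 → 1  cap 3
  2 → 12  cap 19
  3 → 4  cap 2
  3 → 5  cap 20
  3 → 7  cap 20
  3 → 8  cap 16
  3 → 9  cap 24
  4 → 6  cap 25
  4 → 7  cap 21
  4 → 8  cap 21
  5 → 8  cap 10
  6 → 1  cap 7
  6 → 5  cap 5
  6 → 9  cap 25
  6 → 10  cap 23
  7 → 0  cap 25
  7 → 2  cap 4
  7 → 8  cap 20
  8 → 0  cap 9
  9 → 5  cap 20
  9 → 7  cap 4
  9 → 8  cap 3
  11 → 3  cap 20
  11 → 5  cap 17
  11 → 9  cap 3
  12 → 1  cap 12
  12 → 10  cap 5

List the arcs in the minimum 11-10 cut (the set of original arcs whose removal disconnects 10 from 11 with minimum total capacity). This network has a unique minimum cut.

augment #1: 11→3→4→6→10 push 2
augment #2: 11→3→7→0→10 push 18
augment #3: 11→5→8→0→10 push 2
augment #4: 11→9→7→2→12→10 push 3
augment #5: 11→5→8→0→2→12→10 push 2
augment #6: 11→5→8→0→2→1→4→6→10 push 3
augment #7: 11→5→8→0→2→12→1→4→6→10 push 2
max flow = 32; residual-reachable set from 11 gives S-side
cut edges (S→T): {(8,0), (11,3), (11,9)} total cap 32

Min-cut arcs: {(8,0), (11,3), (11,9)} (total capacity 32)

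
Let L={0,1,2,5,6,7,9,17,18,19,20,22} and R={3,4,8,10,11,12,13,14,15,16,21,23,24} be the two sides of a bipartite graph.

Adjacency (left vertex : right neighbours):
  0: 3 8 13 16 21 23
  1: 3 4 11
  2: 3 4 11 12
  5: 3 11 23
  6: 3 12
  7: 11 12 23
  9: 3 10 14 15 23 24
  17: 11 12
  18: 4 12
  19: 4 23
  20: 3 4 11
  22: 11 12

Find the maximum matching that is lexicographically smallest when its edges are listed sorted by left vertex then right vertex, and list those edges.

|M| = 7 (so the lex-smallest maximum matching has 7 edges)
process left vertices in ascending order; for each, take the smallest-labelled available neighbour that still permits 7 edges overall, or leave it unmatched if none does
lex-smallest matching: {0-8, 1-3, 2-4, 5-11, 6-12, 7-23, 9-10}

Lex-smallest maximum matching: {(0,8), (1,3), (2,4), (5,11), (6,12), (7,23), (9,10)}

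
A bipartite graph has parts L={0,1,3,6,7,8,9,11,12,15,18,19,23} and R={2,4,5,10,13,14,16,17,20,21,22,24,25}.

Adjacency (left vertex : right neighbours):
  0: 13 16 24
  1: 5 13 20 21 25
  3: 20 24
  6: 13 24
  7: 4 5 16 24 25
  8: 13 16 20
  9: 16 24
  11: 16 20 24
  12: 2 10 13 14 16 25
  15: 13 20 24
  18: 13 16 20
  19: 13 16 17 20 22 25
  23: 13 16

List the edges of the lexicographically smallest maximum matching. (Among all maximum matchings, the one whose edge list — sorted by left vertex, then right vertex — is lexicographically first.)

Lex-smallest maximum matching: {(0,13), (1,5), (3,20), (6,24), (7,4), (8,16), (12,2), (19,17)}

|M| = 8 (so the lex-smallest maximum matching has 8 edges)
process left vertices in ascending order; for each, take the smallest-labelled available neighbour that still permits 8 edges overall, or leave it unmatched if none does
lex-smallest matching: {0-13, 1-5, 3-20, 6-24, 7-4, 8-16, 12-2, 19-17}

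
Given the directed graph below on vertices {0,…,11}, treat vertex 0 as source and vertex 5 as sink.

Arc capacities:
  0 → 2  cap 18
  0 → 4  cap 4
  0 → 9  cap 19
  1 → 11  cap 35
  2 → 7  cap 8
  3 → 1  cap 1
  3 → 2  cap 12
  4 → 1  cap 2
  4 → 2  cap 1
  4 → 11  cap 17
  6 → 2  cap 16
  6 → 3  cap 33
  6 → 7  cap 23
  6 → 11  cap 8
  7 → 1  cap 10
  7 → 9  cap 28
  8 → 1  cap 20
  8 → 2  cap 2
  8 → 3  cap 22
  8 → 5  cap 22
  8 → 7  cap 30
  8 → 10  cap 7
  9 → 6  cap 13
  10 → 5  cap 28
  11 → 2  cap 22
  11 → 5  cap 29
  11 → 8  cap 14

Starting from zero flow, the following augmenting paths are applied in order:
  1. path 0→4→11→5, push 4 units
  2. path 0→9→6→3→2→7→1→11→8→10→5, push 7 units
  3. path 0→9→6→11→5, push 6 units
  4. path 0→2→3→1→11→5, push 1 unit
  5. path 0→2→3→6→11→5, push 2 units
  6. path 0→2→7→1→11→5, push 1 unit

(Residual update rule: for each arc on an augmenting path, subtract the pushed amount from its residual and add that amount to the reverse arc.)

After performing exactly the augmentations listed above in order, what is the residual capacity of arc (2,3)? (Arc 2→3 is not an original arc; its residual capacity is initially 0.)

Residual capacity of (2,3): 4

after path 1 (0→4→11→5, push 4): res(2,3)=0
after path 2 (0→9→6→3→2→7→1→11→8→10→5, push 7): res(2,3)=7
after path 3 (0→9→6→11→5, push 6): res(2,3)=7
after path 4 (0→2→3→1→11→5, push 1): res(2,3)=6
after path 5 (0→2→3→6→11→5, push 2): res(2,3)=4
after path 6 (0→2→7→1→11→5, push 1): res(2,3)=4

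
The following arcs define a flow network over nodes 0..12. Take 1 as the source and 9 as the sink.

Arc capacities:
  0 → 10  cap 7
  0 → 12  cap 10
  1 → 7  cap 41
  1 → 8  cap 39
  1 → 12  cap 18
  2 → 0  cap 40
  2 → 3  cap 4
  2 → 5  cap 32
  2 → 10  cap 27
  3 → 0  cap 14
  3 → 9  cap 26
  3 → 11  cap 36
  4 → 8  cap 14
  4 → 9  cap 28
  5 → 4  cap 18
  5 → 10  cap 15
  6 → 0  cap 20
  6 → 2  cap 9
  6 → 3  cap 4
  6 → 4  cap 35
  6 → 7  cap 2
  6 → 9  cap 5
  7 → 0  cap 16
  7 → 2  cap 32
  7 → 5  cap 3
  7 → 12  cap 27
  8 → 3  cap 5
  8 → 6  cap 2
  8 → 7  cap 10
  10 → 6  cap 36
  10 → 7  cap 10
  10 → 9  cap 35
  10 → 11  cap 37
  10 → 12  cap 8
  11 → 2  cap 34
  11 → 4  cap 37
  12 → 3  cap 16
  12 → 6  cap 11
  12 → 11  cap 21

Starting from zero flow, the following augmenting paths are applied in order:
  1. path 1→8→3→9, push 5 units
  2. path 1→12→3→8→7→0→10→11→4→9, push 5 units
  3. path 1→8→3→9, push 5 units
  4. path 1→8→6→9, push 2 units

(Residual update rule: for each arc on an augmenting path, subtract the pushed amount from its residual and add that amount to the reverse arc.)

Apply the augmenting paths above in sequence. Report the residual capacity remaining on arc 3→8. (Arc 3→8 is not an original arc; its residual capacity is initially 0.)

Residual capacity of (3,8): 5

after path 1 (1→8→3→9, push 5): res(3,8)=5
after path 2 (1→12→3→8→7→0→10→11→4→9, push 5): res(3,8)=0
after path 3 (1→8→3→9, push 5): res(3,8)=5
after path 4 (1→8→6→9, push 2): res(3,8)=5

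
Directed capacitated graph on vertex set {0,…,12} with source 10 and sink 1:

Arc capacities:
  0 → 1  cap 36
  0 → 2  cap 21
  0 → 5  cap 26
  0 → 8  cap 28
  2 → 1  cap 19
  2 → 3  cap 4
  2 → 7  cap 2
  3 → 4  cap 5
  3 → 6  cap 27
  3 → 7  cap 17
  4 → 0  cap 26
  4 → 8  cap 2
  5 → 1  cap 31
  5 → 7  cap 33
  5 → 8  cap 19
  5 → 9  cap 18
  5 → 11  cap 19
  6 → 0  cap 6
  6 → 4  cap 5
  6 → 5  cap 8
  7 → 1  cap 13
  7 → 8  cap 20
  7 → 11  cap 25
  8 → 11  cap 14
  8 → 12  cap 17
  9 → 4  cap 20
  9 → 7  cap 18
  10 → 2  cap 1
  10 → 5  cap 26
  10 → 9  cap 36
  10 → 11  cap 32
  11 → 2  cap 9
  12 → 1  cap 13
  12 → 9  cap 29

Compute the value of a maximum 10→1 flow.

Maximum flow value: 72

augment #1: 10→2→1 bottleneck 1, total now 1
augment #2: 10→5→1 bottleneck 26, total now 27
augment #3: 10→9→7→1 bottleneck 13, total now 40
augment #4: 10→11→2→1 bottleneck 9, total now 49
augment #5: 10→9→4→0→1 bottleneck 20, total now 69
augment #6: 10→9→7→8→12→1 bottleneck 3, total now 72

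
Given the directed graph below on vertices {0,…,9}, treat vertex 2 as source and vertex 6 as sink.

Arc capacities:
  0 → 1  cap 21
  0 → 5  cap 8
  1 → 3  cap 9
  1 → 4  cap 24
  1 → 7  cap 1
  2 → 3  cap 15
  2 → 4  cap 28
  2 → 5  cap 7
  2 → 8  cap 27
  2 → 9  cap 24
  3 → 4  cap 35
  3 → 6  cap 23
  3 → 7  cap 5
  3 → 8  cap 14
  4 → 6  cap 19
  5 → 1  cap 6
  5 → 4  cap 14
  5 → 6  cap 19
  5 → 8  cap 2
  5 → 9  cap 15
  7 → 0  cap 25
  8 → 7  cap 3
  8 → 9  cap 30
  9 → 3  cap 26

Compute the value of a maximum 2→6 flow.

Maximum flow value: 57

augment #1: 2→3→6 bottleneck 15, total now 15
augment #2: 2→4→6 bottleneck 19, total now 34
augment #3: 2→5→6 bottleneck 7, total now 41
augment #4: 2→9→3→6 bottleneck 8, total now 49
augment #5: 2→8→7→0→5→6 bottleneck 3, total now 52
augment #6: 2→9→3→7→0→5→6 bottleneck 5, total now 57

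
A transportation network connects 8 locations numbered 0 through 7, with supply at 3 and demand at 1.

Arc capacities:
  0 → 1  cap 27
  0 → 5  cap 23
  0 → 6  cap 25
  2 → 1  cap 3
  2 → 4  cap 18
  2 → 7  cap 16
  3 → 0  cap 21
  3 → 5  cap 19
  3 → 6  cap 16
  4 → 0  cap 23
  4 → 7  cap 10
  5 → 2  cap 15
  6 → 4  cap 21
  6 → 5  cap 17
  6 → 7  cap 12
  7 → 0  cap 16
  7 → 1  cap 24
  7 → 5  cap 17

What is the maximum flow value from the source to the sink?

augment #1: 3→0→1 bottleneck 21, total now 21
augment #2: 3→5→2→1 bottleneck 3, total now 24
augment #3: 3→6→7→1 bottleneck 12, total now 36
augment #4: 3→5→2→7→1 bottleneck 12, total now 48
augment #5: 3→6→4→0→1 bottleneck 4, total now 52

Maximum flow value: 52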